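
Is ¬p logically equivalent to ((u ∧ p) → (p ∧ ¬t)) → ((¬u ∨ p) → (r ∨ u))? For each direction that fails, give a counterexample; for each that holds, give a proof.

Neither implication holds.

(⇒) This fails. Under r = F, t = F, p = F, u = F, the left side is true but the right side is false.

(⇐) This fails. Under r = T, t = F, p = T, u = F, the left side is false but the right side is true.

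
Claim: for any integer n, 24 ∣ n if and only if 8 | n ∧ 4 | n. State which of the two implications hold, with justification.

Only the forward implication holds.

[⇒] If 24 ∣ n, write n = 24q. Since 24 = 3·8, n = 8·(3q), so 8 ∣ n; and since 24 = 6·4, n = 4·(6q), so 4 ∣ n.

[⇐] This fails: take n = 8. Both 8 ∣ 8 and 4 ∣ 8, yet 8 is not a multiple of 24 (since 8 = 0·24 + 8), so 24 ∤ 8.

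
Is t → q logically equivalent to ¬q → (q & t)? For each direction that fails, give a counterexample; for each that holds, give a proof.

(⇒) fails; (⇐) holds.

Forward direction. This fails. Under q = F, t = F, the left side is true but the right side is false.

Converse. Assume the antecedent. If q is true, t → q reduces to true regardless of the other variables. If q is false, the antecedent cannot hold. Either way t → q holds.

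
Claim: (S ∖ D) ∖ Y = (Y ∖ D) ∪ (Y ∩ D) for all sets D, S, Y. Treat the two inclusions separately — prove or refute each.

Neither inclusion holds.

Forward inclusion. This inclusion fails. Take D = ∅, S = {1}, Y = ∅; then 1 ∈ (S ∖ D) ∖ Y but 1 ∉ (Y ∖ D) ∪ (Y ∩ D).

Reverse inclusion. This inclusion fails. Take D = ∅, S = ∅, Y = {1}; then 1 ∈ (Y ∖ D) ∪ (Y ∩ D) but 1 ∉ (S ∖ D) ∖ Y.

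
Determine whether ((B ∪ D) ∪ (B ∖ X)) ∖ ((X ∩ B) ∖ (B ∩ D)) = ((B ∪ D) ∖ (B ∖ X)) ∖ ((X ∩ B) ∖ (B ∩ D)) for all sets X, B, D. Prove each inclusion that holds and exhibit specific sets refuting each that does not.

(⊆) fails; (⊇) holds.

(⟹) This inclusion fails. Take X = ∅, B = {1}, D = ∅; then 1 ∈ ((B ∪ D) ∪ (B ∖ X)) ∖ ((X ∩ B) ∖ (B ∩ D)) but 1 ∉ ((B ∪ D) ∖ (B ∖ X)) ∖ ((X ∩ B) ∖ (B ∩ D)).

(⟸) Let x ∈ ((B ∪ D) ∖ (B ∖ X)) ∖ ((X ∩ B) ∖ (B ∩ D)). Then either x ∈ D and x ∉ X, B; or x ∈ X ∩ D and x ∉ B; or x ∈ X ∩ B ∩ D. In each case x ∈ ((B ∪ D) ∪ (B ∖ X)) ∖ ((X ∩ B) ∖ (B ∩ D)), so ((B ∪ D) ∖ (B ∖ X)) ∖ ((X ∩ B) ∖ (B ∩ D)) ⊆ ((B ∪ D) ∪ (B ∖ X)) ∖ ((X ∩ B) ∖ (B ∩ D)).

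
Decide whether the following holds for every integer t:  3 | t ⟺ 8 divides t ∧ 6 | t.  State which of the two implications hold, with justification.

(→) This fails: take t = 3. Certainly 3 ∣ 3, but 8 ∤ 3.

(←) Suppose 8 ∣ t and 6 ∣ t. Any common multiple of 8 and 6 is a multiple of their lcm; here lcm(8, 6) = 8·6/gcd(8, 6) = 48/2 = 24, so 24 ∣ t. Since 3 ∣ 24, it follows that 3 ∣ t.

The forward direction fails; the converse holds.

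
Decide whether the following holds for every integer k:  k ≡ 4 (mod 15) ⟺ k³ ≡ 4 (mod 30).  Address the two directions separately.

(⇐) The residues r modulo 30 with r³ ≡ 4 (mod 30) are exactly {4}, and each is ≡ 4 (mod 15).

(⇒) This fails: take k = 19. Then 19 ≡ 4 (mod 15), but 19³ = 6859 ≡ 19 (mod 30), not 4.

Only the converse holds.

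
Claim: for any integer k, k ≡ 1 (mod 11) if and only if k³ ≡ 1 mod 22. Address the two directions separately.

Only the reverse direction holds.

(→) This fails: take k = 12. Then 12 ≡ 1 (mod 11), but 12³ = 1728 ≡ 12 (mod 22), not 1.

(←) Conversely, the residues r modulo 22 with r³ ≡ 1 (mod 22) are exactly {1}, and each is ≡ 1 (mod 11).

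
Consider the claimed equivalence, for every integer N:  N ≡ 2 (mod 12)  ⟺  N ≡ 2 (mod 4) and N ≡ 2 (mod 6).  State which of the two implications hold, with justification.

(⇐) If N ≡ 2 (mod 4) and N ≡ 2 (mod 6), then by the Chinese remainder theorem N ≡ 2 (mod 12). This is exactly N ≡ 2 (mod 12).

(⇒) Suppose N ≡ 2 (mod 12); write N = 12j + 2. Since 4 ∣ 12, reducing mod 4 gives N ≡ 2 (mod 4); since 6 ∣ 12, reducing mod 6 gives N ≡ 2 (mod 6).

Both directions hold.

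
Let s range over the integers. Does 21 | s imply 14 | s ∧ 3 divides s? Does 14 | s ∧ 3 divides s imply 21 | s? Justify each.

(⟹) This fails: take s = 21. Certainly 21 ∣ 21, but 14 ∤ 21.

(⟸) Suppose 14 ∣ s and 3 ∣ s. Any common multiple of 14 and 3 is a multiple of their lcm; here gcd(14, 3) = 1, so lcm(14, 3) = 14·3 = 42, so 42 ∣ s. Since 21 ∣ 42, it follows that 21 ∣ s.

Not equivalent: only (⇐) holds.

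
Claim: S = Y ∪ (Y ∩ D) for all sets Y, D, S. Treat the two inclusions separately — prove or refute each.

Forward inclusion. This inclusion fails. Take Y = ∅, D = ∅, S = {1}; then 1 ∈ S but 1 ∉ Y ∪ (Y ∩ D).

Reverse inclusion. This inclusion fails. Take Y = {1}, D = ∅, S = ∅; then 1 ∈ Y ∪ (Y ∩ D) but 1 ∉ S.

Neither inclusion holds.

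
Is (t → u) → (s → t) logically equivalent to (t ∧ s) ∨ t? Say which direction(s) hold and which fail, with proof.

Forward direction. This fails. Under u = F, s = F, t = F, the left side is true but the right side is false.

Converse. Assume the antecedent. If u is true, the antecedent forces (u = T, s = F, t = T) or (u = T, s = T, t = T), and (t → u) → (s → t) holds there. If u is false, the antecedent forces (u = F, s = F, t = T) or (u = F, s = T, t = T), and (t → u) → (s → t) holds there. Either way (t → u) → (s → t) holds.

The forward direction fails; the converse holds.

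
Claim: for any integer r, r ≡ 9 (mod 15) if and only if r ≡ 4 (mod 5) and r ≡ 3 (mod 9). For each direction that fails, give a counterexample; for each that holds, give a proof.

[⇒] This fails: r = 24 gives 24 ≡ 9 (mod 15) but 24 ≡ 6 (mod 9), so the conjunction on the right does not hold.

[⇐] Conversely, if r ≡ 4 (mod 5) and r ≡ 3 (mod 9), then by the Chinese remainder theorem r ≡ 39 (mod 45). Since 39 ≡ 9 (mod 15) and 15 ∣ 45, we get r ≡ 9 (mod 15).

Not equivalent: only (⇐) holds.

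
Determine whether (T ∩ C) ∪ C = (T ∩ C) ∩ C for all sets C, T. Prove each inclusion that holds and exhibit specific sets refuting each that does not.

(⊆) This inclusion fails. Take C = {1}, T = ∅; then 1 ∈ (T ∩ C) ∪ C but 1 ∉ (T ∩ C) ∩ C.

(⊇) Let x ∈ (T ∩ C) ∩ C. Then x ∈ C ∩ T, from which x ∈ (T ∩ C) ∪ C.

Only the reverse inclusion holds.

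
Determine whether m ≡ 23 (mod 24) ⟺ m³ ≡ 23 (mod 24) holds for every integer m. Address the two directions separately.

Both implications hold.

(⇒) Suppose m ≡ 23 (mod 24). Write m = 24j + 23. Then (24j + 23)³ = 13824j³ + 39744j² + 38088j + 12167 = 24(576j³ + 1656j² + 1587j + 506) + 23, so m³ ≡ 23 (mod 24).

(⇐) Conversely, suppose m³ ≡ 23 (mod 24). The only residue r in {0, …, 23} with r³ ≡ 23 (mod 24) is r = 23, so m ≡ 23 (mod 24).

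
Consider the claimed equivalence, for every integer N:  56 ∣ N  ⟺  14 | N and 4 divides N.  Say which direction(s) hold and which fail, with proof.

(⇐) This fails: take N = 28. Both 14 ∣ 28 and 4 ∣ 28, yet 28 is not a multiple of 56 (since 28 = 0·56 + 28), so 56 ∤ 28.

(⇒) If 56 ∣ N, write N = 56q. Since 56 = 4·14, N = 14·(4q), so 14 ∣ N; and since 56 = 14·4, N = 4·(14q), so 4 ∣ N.

The forward direction holds; the converse fails.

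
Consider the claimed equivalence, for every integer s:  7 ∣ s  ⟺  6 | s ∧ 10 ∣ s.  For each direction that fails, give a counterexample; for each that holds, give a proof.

Forward direction. This fails: take s = 7. Certainly 7 ∣ 7, but 6 ∤ 7.

Converse. This fails: take s = 30. Both 6 ∣ 30 and 10 ∣ 30, yet 30 is not a multiple of 7 (since 30 = 4·7 + 2), so 7 ∤ 30.

Neither direction holds.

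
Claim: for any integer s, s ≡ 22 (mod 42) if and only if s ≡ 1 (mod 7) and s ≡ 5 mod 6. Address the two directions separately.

Both directions fail.

Forward direction. This fails: s = 22 gives 22 ≡ 22 (mod 42) but 22 ≡ 4 (mod 6), so the conjunction on the right does not hold.

Converse. This fails: s = 29 satisfies both congruences on the right (29 ≡ 1 mod 7 and 29 ≡ 5 mod 6) yet 29 ≡ 29 (mod 42), not 22.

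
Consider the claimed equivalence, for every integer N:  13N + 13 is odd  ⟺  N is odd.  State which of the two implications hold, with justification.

Forward direction. This fails: N = 4 gives 13N + 13 = 65, which is odd, but 4 is even, not odd.

Converse. This also fails: N = 3 is odd, but 13N + 13 = 52 is even, not odd.

Neither direction holds.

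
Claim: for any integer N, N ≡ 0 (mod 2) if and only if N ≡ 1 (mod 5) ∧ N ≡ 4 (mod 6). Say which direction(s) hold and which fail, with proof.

Only the reverse direction holds.

(⟹) This fails: N = 0 gives 0 ≡ 0 (mod 2) but 0 ≡ 0 (mod 5), so the conjunction on the right does not hold.

(⟸) Conversely, if N ≡ 1 (mod 5) and N ≡ 4 (mod 6), then by the Chinese remainder theorem N ≡ 16 (mod 30). Since 16 ≡ 0 (mod 2) and 2 ∣ 30, we get N ≡ 0 (mod 2).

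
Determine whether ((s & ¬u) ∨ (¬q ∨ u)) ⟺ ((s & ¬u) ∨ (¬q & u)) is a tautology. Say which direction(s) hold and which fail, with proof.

(⇒) This fails. Under s = F, q = F, u = F, the left side is true but the right side is false.

(⇐) Assume the antecedent. If s is true, (s & ¬u) ∨ (¬q ∨ u) reduces to true regardless of the other variables. If s is false, the antecedent forces (s = F, q = F, u = T), and (s & ¬u) ∨ (¬q ∨ u) holds there. Either way (s & ¬u) ∨ (¬q ∨ u) holds.

(⇒) fails; (⇐) holds.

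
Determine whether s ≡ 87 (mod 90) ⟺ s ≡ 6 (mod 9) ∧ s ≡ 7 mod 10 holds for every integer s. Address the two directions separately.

Both implications hold.

Forward direction. Suppose s ≡ 87 (mod 90); write s = 90j + 87. Since 9 ∣ 90, reducing mod 9 gives s ≡ 87 ≡ 6 (mod 9); since 10 ∣ 90, reducing mod 10 gives s ≡ 87 ≡ 7 (mod 10).

Converse. If s ≡ 6 (mod 9) and s ≡ 7 (mod 10), then by the Chinese remainder theorem s ≡ 87 (mod 90). This is exactly s ≡ 87 (mod 90).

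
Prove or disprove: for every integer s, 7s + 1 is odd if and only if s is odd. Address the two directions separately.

Both directions fail.

[⇒] This fails: s = 6 gives 7s + 1 = 43, which is odd, but 6 is even, not odd.

[⇐] This also fails: s = 3 is odd, but 7s + 1 = 22 is even, not odd.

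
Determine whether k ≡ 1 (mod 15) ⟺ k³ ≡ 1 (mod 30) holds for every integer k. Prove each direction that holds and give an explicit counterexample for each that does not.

Only the converse holds.

[⇐] The residues r modulo 30 with r³ ≡ 1 (mod 30) are exactly {1}, and each is ≡ 1 (mod 15).

[⇒] This fails: take k = 16. Then 16 ≡ 1 (mod 15), but 16³ = 4096 ≡ 16 (mod 30), not 1.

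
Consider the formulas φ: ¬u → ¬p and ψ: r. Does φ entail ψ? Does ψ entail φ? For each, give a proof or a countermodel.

[⇒] This fails. Under u = F, p = F, r = F, the left side is true but the right side is false.

[⇐] This fails. Under u = F, p = T, r = T, the left side is false but the right side is true.

Neither direction holds.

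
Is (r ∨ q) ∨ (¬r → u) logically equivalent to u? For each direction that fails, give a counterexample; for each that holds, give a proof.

(→) This fails. Under r = T, u = F, q = F, the left side is true but the right side is false.

(←) Assume the antecedent. If r is true, (r ∨ q) ∨ (¬r → u) reduces to true regardless of the other variables. If r is false, the antecedent forces (r = F, u = T, q = F) or (r = F, u = T, q = T), and (r ∨ q) ∨ (¬r → u) holds there. Either way (r ∨ q) ∨ (¬r → u) holds.

Only the converse holds.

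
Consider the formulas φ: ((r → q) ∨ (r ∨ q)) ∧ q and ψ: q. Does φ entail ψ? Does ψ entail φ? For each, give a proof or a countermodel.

The biconditional holds.

[⇒] Assume the antecedent. If q is true, q reduces to true regardless of the other variables. If q is false, the antecedent cannot hold. Either way q holds.

[⇐] Assume the antecedent. If q is true, ((r → q) ∨ (r ∨ q)) ∧ q reduces to true regardless of the other variables. If q is false, the antecedent cannot hold. Either way ((r → q) ∨ (r ∨ q)) ∧ q holds.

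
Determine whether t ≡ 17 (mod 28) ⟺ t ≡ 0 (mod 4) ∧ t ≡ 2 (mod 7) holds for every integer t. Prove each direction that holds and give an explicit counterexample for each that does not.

(→) This fails: t = 17 gives 17 ≡ 17 (mod 28) but 17 ≡ 1 (mod 4), so the conjunction on the right does not hold.

(←) This fails: t = 16 satisfies both congruences on the right (16 ≡ 0 mod 4 and 16 ≡ 2 mod 7) yet 16 ≡ 16 (mod 28), not 17.

(⇒) fails and (⇐) fails.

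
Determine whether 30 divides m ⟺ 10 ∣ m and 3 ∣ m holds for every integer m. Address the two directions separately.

Both directions hold.

(→) If 30 ∣ m, write m = 30q. Since 30 = 3·10, m = 10·(3q), so 10 ∣ m; and since 30 = 10·3, m = 3·(10q), so 3 ∣ m.

(←) Suppose 10 ∣ m and 3 ∣ m. Any common multiple of 10 and 3 is a multiple of their lcm; here gcd(10, 3) = 1, so lcm(10, 3) = 10·3 = 30, so 30 ∣ m.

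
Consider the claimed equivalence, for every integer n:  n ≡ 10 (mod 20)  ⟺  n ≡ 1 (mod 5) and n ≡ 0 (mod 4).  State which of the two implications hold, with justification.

Neither implication holds.

(⟹) This fails: n = 10 gives 10 ≡ 10 (mod 20) but 10 ≡ 0 (mod 5), so the conjunction on the right does not hold.

(⟸) This fails: n = 16 satisfies both congruences on the right (16 ≡ 1 mod 5 and 16 ≡ 0 mod 4) yet 16 ≡ 16 (mod 20), not 10.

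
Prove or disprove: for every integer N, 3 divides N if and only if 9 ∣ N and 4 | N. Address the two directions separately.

The forward direction fails; the converse holds.

(←) Suppose 9 ∣ N and 4 ∣ N. Any common multiple of 9 and 4 is a multiple of their lcm; here gcd(9, 4) = 1, so lcm(9, 4) = 9·4 = 36, so 36 ∣ N. Since 3 ∣ 36, it follows that 3 ∣ N.

(→) This fails: take N = 3. Certainly 3 ∣ 3, but 9 ∤ 3.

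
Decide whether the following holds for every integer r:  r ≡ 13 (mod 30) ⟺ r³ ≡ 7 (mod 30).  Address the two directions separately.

Both directions hold; the statement is true.

Forward direction. Suppose r ≡ 13 (mod 30). Write r = 30j + 13. Then (30j + 13)³ = 27000j³ + 35100j² + 15210j + 2197 = 30(900j³ + 1170j² + 507j + 73) + 7, so r³ ≡ 7 (mod 30).

Converse. Suppose r³ ≡ 7 (mod 30). The only residue r in {0, …, 29} with r³ ≡ 7 (mod 30) is r = 13, so r ≡ 13 (mod 30).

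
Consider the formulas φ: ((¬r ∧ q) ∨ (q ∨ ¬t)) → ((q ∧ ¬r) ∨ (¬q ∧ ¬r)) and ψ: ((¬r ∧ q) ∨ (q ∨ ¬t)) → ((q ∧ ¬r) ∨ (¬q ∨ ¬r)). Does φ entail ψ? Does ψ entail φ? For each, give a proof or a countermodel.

[⇒] Assume the antecedent. If r is true, the antecedent forces (t = T, r = T, q = F), and the consequent holds there. If r is false, the consequent reduces to true regardless of the other variables. Either way the consequent holds.

[⇐] This fails. Under t = F, r = T, q = F, the left side is false but the right side is true.

The forward direction holds; the converse fails.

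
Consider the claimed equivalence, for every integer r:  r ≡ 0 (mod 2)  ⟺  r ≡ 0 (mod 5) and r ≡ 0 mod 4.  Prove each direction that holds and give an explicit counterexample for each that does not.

Only the reverse direction holds.

Forward direction. This fails: r = 2 gives 2 ≡ 0 (mod 2) but 2 ≡ 2 (mod 5), so the conjunction on the right does not hold.

Converse. If r ≡ 0 (mod 5) and r ≡ 0 (mod 4), then by the Chinese remainder theorem r ≡ 0 (mod 20). Since 0 ≡ 0 (mod 2) and 2 ∣ 20, we get r ≡ 0 (mod 2).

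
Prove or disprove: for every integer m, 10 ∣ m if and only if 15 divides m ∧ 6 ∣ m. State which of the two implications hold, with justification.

Only the reverse direction holds.

(←) Suppose 15 ∣ m and 6 ∣ m. Any common multiple of 15 and 6 is a multiple of their lcm; here lcm(15, 6) = 15·6/gcd(15, 6) = 90/3 = 30, so 30 ∣ m. Since 10 ∣ 30, it follows that 10 ∣ m.

(→) This fails: take m = 10. Certainly 10 ∣ 10, but 15 ∤ 10.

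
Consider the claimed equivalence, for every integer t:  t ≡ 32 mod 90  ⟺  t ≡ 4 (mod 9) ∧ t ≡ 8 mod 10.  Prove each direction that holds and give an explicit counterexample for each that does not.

(⟹) This fails: t = 32 gives 32 ≡ 32 (mod 90) but 32 ≡ 5 (mod 9), so the conjunction on the right does not hold.

(⟸) This fails: t = 58 satisfies both congruences on the right (58 ≡ 4 mod 9 and 58 ≡ 8 mod 10) yet 58 ≡ 58 (mod 90), not 32.

Neither direction holds.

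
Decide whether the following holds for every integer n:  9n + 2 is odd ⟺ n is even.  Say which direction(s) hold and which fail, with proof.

(⟹) This fails: n = 5 gives 9n + 2 = 47, which is odd, but 5 is odd, not even.

(⟸) This also fails: n = 2 is even, but 9n + 2 = 20 is even, not odd.

Neither direction holds.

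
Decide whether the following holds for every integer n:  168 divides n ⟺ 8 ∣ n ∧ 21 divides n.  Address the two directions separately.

Both directions hold.

(→) If 168 ∣ n, write n = 168q. Since 168 = 21·8, n = 8·(21q), so 8 ∣ n; and since 168 = 8·21, n = 21·(8q), so 21 ∣ n.

(←) Suppose 8 ∣ n and 21 ∣ n. Any common multiple of 8 and 21 is a multiple of their lcm; here gcd(8, 21) = 1, so lcm(8, 21) = 8·21 = 168, so 168 ∣ n.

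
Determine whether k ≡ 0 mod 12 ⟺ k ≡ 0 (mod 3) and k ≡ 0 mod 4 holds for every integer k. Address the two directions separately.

Equivalent; both directions hold.

(⟸) If k ≡ 0 (mod 3) and k ≡ 0 (mod 4), then by the Chinese remainder theorem k ≡ 0 (mod 12). This is exactly k ≡ 0 (mod 12).

(⟹) Suppose k ≡ 0 (mod 12); write k = 12j + 0. Since 3 ∣ 12, reducing mod 3 gives k ≡ 0 (mod 3); since 4 ∣ 12, reducing mod 4 gives k ≡ 0 (mod 4).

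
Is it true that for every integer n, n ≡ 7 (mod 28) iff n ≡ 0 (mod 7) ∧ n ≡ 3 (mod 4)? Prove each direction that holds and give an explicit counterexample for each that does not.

[⇒] Suppose n ≡ 7 (mod 28); write n = 28j + 7. Since 7 ∣ 28, reducing mod 7 gives n ≡ 7 ≡ 0 (mod 7); since 4 ∣ 28, reducing mod 4 gives n ≡ 7 ≡ 3 (mod 4).

[⇐] Conversely, if n ≡ 0 (mod 7) and n ≡ 3 (mod 4), then by the Chinese remainder theorem n ≡ 7 (mod 28). This is exactly n ≡ 7 (mod 28).

Both implications hold.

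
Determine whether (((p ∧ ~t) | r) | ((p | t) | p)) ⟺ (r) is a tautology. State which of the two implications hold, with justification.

Only the converse holds.

Forward direction. This fails. Under t = T, p = F, r = F, the left side is true but the right side is false.

Converse. Assume the antecedent. If t is true, ((p ∧ ~t) | r) | ((p | t) | p) reduces to true regardless of the other variables. If t is false, the antecedent forces (t = F, p = F, r = T) or (t = F, p = T, r = T), and ((p ∧ ~t) | r) | ((p | t) | p) holds there. Either way ((p ∧ ~t) | r) | ((p | t) | p) holds.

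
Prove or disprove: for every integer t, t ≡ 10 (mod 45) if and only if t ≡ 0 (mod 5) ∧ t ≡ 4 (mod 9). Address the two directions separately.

(⇒) This fails: t = 10 gives 10 ≡ 10 (mod 45) but 10 ≡ 1 (mod 9), so the conjunction on the right does not hold.

(⇐) This fails: t = 40 satisfies both congruences on the right (40 ≡ 0 mod 5 and 40 ≡ 4 mod 9) yet 40 ≡ 40 (mod 45), not 10.

Neither direction holds.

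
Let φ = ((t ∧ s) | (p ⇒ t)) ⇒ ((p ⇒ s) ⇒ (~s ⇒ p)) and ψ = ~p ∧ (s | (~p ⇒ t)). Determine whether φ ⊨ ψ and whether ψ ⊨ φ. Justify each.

(⇒) This fails. Under p = T, t = F, s = F, the left side is true but the right side is false.

(⇐) This fails. Under p = F, t = T, s = F, the left side is false but the right side is true.

(⇒) fails and (⇐) fails.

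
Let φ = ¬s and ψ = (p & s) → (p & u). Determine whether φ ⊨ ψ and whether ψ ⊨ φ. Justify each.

[⇒] Assume the antecedent. If s is true, the antecedent cannot hold. If s is false, (p & s) → (p & u) reduces to true regardless of the other variables. Either way (p & s) → (p & u) holds.

[⇐] This fails. Under s = T, p = F, u = F, the left side is false but the right side is true.

Only the forward implication holds.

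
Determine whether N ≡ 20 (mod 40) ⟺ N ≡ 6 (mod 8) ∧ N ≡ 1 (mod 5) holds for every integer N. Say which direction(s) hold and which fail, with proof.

Neither implication holds.

(⇒) This fails: N = 20 gives 20 ≡ 20 (mod 40) but 20 ≡ 4 (mod 8), so the conjunction on the right does not hold.

(⇐) This fails: N = 6 satisfies both congruences on the right (6 ≡ 6 mod 8 and 6 ≡ 1 mod 5) yet 6 ≡ 6 (mod 40), not 20.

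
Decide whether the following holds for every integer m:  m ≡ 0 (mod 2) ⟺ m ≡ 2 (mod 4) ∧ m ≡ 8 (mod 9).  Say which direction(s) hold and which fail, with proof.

(⟸) If m ≡ 2 (mod 4) and m ≡ 8 (mod 9), then by the Chinese remainder theorem m ≡ 26 (mod 36). Since 26 ≡ 0 (mod 2) and 2 ∣ 36, we get m ≡ 0 (mod 2).

(⟹) This fails: m = 0 gives 0 ≡ 0 (mod 2) but 0 ≡ 0 (mod 4), so the conjunction on the right does not hold.

The forward direction fails; the converse holds.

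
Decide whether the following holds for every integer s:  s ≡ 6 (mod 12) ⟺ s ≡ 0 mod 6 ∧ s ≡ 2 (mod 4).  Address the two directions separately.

(→) Suppose s ≡ 6 (mod 12); write s = 12j + 6. Since 6 ∣ 12, reducing mod 6 gives s ≡ 6 ≡ 0 (mod 6); since 4 ∣ 12, reducing mod 4 gives s ≡ 6 ≡ 2 (mod 4).

(←) Conversely, if s ≡ 0 (mod 6) and s ≡ 2 (mod 4), then by the Chinese remainder theorem s ≡ 6 (mod 12). This is exactly s ≡ 6 (mod 12).

Both directions hold.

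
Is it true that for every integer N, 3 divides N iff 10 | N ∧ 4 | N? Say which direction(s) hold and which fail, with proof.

(→) This fails: take N = 3. Certainly 3 ∣ 3, but 10 ∤ 3.

(←) This fails: take N = 20. Both 10 ∣ 20 and 4 ∣ 20, yet 20 is not a multiple of 3 (since 20 = 6·3 + 2), so 3 ∤ 20.

Both directions fail.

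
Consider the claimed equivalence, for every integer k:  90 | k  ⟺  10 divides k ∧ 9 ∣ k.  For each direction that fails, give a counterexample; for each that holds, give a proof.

Both implications hold.

Forward direction. If 90 ∣ k, write k = 90q. Since 90 = 9·10, k = 10·(9q), so 10 ∣ k; and since 90 = 10·9, k = 9·(10q), so 9 ∣ k.

Converse. Suppose 10 ∣ k and 9 ∣ k. Any common multiple of 10 and 9 is a multiple of their lcm; here gcd(10, 9) = 1, so lcm(10, 9) = 10·9 = 90, so 90 ∣ k.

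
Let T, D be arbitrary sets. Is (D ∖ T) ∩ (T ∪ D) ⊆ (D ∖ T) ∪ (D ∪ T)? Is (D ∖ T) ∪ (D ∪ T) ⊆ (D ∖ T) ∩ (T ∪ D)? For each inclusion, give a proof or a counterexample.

Reverse inclusion. This inclusion fails. Take T = {1}, D = ∅; then 1 ∈ (D ∖ T) ∪ (D ∪ T) but 1 ∉ (D ∖ T) ∩ (T ∪ D).

Forward inclusion. Let x ∈ (D ∖ T) ∩ (T ∪ D). Then x ∈ D and x ∉ T, from which x ∈ (D ∖ T) ∪ (D ∪ T).

Only the forward inclusion holds.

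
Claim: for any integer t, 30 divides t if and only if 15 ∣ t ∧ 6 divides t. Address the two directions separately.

[⇐] Suppose 15 ∣ t and 6 ∣ t. Any common multiple of 15 and 6 is a multiple of their lcm; here lcm(15, 6) = 15·6/gcd(15, 6) = 90/3 = 30, so 30 ∣ t.

[⇒] If 30 ∣ t, write t = 30q. Since 30 = 2·15, t = 15·(2q), so 15 ∣ t; and since 30 = 5·6, t = 6·(5q), so 6 ∣ t.

Both directions hold; the statement is true.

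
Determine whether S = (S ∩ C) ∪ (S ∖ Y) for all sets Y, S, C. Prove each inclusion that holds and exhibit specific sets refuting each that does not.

Only the reverse inclusion holds.

(⟹) This inclusion fails. Take Y = {1}, S = {1}, C = ∅; then 1 ∈ S but 1 ∉ (S ∩ C) ∪ (S ∖ Y).

(⟸) Let x ∈ (S ∩ C) ∪ (S ∖ Y). Then either x ∈ S and x ∉ Y, C; or x ∈ S ∩ C and x ∉ Y; or x ∈ Y ∩ S ∩ C. In each case x ∈ S, so (S ∩ C) ∪ (S ∖ Y) ⊆ S.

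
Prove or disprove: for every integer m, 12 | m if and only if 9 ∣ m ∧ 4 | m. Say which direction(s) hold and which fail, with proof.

(→) This fails: take m = 12. Certainly 12 ∣ 12, but 9 ∤ 12.

(←) Suppose 9 ∣ m and 4 ∣ m. Any common multiple of 9 and 4 is a multiple of their lcm; here gcd(9, 4) = 1, so lcm(9, 4) = 9·4 = 36, so 36 ∣ m. Since 12 ∣ 36, it follows that 12 ∣ m.

(⇒) fails; (⇐) holds.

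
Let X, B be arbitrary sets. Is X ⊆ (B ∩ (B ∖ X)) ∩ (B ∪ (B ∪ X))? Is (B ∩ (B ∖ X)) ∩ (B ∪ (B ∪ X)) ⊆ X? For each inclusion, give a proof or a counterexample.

(⊆) This inclusion fails. Take X = {1}, B = ∅; then 1 ∈ X but 1 ∉ (B ∩ (B ∖ X)) ∩ (B ∪ (B ∪ X)).

(⊇) This inclusion fails. Take X = ∅, B = {1}; then 1 ∈ (B ∩ (B ∖ X)) ∩ (B ∪ (B ∪ X)) but 1 ∉ X.

Neither inclusion holds.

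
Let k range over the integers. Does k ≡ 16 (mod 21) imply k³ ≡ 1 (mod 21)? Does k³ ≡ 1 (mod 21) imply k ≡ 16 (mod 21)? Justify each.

Not equivalent: only (⇒) holds.

(⟹) Suppose k ≡ 16 (mod 21). Write k = 21j + 16. Then (21j + 16)³ = 9261j³ + 21168j² + 16128j + 4096 = 21(441j³ + 1008j² + 768j + 195) + 1, so k³ ≡ 1 (mod 21).

(⟸) This fails: take k = 1. Then 1³ = 1 ≡ 1 (mod 21), yet 1 ≡ 1 (mod 21), not 16.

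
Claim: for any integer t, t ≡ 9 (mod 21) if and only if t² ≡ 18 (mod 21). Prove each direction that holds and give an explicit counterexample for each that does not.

Not equivalent: only (⇒) holds.

(→) Suppose t ≡ 9 (mod 21). Write t = 21j + 9. Then (21j + 9)² = 441j² + 378j + 81 = 21(21j² + 18j + 3) + 18, so t² ≡ 18 (mod 21).

(←) This fails: take t = 12. Then 12² = 144 ≡ 18 (mod 21), yet 12 ≡ 12 (mod 21), not 9.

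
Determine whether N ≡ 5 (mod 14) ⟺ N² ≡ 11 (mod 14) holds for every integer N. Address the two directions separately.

(→) Suppose N ≡ 5 (mod 14). Write N = 14j + 5. Then (14j + 5)² = 196j² + 140j + 25 = 14(14j² + 10j + 1) + 11, so N² ≡ 11 (mod 14).

(←) This fails: take N = 9. Then 9² = 81 ≡ 11 (mod 14), yet 9 ≡ 9 (mod 14), not 5.

Not equivalent: only (⇒) holds.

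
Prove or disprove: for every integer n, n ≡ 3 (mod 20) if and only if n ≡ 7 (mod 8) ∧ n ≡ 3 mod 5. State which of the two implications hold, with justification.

(→) This fails: n = 3 gives 3 ≡ 3 (mod 20) but 3 ≡ 3 (mod 8), so the conjunction on the right does not hold.

(←) Conversely, if n ≡ 7 (mod 8) and n ≡ 3 (mod 5), then by the Chinese remainder theorem n ≡ 23 (mod 40). Since 23 ≡ 3 (mod 20) and 20 ∣ 40, we get n ≡ 3 (mod 20).

(⇒) fails; (⇐) holds.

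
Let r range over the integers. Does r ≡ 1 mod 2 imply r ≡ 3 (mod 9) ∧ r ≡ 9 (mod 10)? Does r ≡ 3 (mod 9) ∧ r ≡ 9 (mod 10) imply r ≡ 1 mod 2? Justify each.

Only the converse holds.

Forward direction. This fails: r = 1 gives 1 ≡ 1 (mod 2) but 1 ≡ 1 (mod 9), so the conjunction on the right does not hold.

Converse. If r ≡ 3 (mod 9) and r ≡ 9 (mod 10), then by the Chinese remainder theorem r ≡ 39 (mod 90). Since 39 ≡ 1 (mod 2) and 2 ∣ 90, we get r ≡ 1 (mod 2).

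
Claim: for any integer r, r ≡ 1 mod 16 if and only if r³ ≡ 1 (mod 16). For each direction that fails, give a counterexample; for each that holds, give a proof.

[⇒] Suppose r ≡ 1 mod 16. Write r = 16j + 1. Then (16j + 1)³ = 4096j³ + 768j² + 48j + 1 = 16(256j³ + 48j² + 3j) + 1, so r³ ≡ 1 (mod 16).

[⇐] Conversely, suppose r³ ≡ 1 (mod 16). The only residue r in {0, …, 15} with r³ ≡ 1 (mod 16) is r = 1, so r ≡ 1 (mod 16).

Both directions hold; the statement is true.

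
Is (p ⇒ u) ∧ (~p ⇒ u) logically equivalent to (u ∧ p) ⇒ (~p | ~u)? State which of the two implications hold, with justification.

(⇒) fails and (⇐) fails.

Forward direction. This fails. Under u = T, p = T, the left side is true but the right side is false.

Converse. This fails. Under u = F, p = F, the left side is false but the right side is true.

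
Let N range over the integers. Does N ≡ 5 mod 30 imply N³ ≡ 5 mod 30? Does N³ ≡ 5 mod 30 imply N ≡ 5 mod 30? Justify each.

(⇒) Suppose N ≡ 5 mod 30. Write N = 30j + 5. Then (30j + 5)³ = 27000j³ + 13500j² + 2250j + 125 = 30(900j³ + 450j² + 75j + 4) + 5, so N³ ≡ 5 (mod 30).

(⇐) Conversely, suppose N³ ≡ 5 (mod 30). The only residue r in {0, …, 29} with r³ ≡ 5 (mod 30) is r = 5, so N ≡ 5 (mod 30).

Both implications hold.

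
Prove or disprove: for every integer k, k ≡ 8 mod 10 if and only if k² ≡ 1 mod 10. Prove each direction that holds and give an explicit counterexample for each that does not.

(⟹) This fails: take k = 8. Then 8 ≡ 8 (mod 10), but 8² = 64 ≡ 4 (mod 10), not 1.

(⟸) This fails: take k = 1. Then 1² = 1 ≡ 1 (mod 10), yet 1 ≡ 1 (mod 10), not 8.

(⇒) fails and (⇐) fails.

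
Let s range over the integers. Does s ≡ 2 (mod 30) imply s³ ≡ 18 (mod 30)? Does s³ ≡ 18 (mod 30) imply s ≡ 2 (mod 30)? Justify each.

[⇒] This fails: take s = 2. Then 2 ≡ 2 (mod 30), but 2³ = 8 ≡ 8 (mod 30), not 18.

[⇐] This fails: take s = 12. Then 12³ = 1728 ≡ 18 (mod 30), yet 12 ≡ 12 (mod 30), not 2.

(⇒) fails and (⇐) fails.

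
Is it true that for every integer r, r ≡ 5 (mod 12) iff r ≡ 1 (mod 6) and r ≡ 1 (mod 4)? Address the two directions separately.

Both directions fail.

[⇒] This fails: r = 5 gives 5 ≡ 5 (mod 12) but 5 ≡ 5 (mod 6), so the conjunction on the right does not hold.

[⇐] This fails: r = 1 satisfies both congruences on the right (1 ≡ 1 mod 6 and 1 ≡ 1 mod 4) yet 1 ≡ 1 (mod 12), not 5.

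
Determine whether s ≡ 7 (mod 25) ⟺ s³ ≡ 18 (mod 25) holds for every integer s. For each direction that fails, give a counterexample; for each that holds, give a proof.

Forward direction. Suppose s ≡ 7 (mod 25). Write s = 25j + 7. Then (25j + 7)³ = 15625j³ + 13125j² + 3675j + 343 = 25(625j³ + 525j² + 147j + 13) + 18, so s³ ≡ 18 (mod 25).

Converse. Suppose s³ ≡ 18 (mod 25). The only residue r in {0, …, 24} with r³ ≡ 18 (mod 25) is r = 7, so s ≡ 7 (mod 25).

Both directions hold.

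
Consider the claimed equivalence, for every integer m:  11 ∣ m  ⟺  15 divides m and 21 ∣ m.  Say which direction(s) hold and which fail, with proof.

Neither implication holds.

(→) This fails: take m = 11. Certainly 11 ∣ 11, but 15 ∤ 11.

(←) This fails: take m = 105. Both 15 ∣ 105 and 21 ∣ 105, yet 105 is not a multiple of 11 (since 105 = 9·11 + 6), so 11 ∤ 105.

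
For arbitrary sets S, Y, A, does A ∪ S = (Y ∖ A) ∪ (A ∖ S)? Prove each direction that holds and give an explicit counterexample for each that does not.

Forward inclusion. This inclusion fails. Take S = {1}, Y = ∅, A = ∅; then 1 ∈ A ∪ S but 1 ∉ (Y ∖ A) ∪ (A ∖ S).

Reverse inclusion. This inclusion fails. Take S = ∅, Y = {1}, A = ∅; then 1 ∈ (Y ∖ A) ∪ (A ∖ S) but 1 ∉ A ∪ S.

(⊆) fails and (⊇) fails.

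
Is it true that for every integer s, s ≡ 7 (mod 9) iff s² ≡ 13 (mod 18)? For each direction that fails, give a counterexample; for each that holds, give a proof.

(⇒) This fails: take s = 16. Then 16 ≡ 7 (mod 9), but 16² = 256 ≡ 4 (mod 18), not 13.

(⇐) This fails: take s = 11. Then 11² = 121 ≡ 13 (mod 18), yet 11 ≡ 2 (mod 9), not 7.

Neither direction holds.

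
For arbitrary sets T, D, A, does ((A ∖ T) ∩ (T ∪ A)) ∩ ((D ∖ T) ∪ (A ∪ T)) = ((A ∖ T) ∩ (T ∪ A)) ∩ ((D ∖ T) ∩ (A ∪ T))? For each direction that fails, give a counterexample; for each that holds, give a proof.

(⟸) Let x ∈ ((A ∖ T) ∩ (T ∪ A)) ∩ ((D ∖ T) ∩ (A ∪ T)). Then x ∈ D ∩ A and x ∉ T, from which x ∈ ((A ∖ T) ∩ (T ∪ A)) ∩ ((D ∖ T) ∪ (A ∪ T)).

(⟹) This inclusion fails. Take T = ∅, D = ∅, A = {1}; then 1 ∈ ((A ∖ T) ∩ (T ∪ A)) ∩ ((D ∖ T) ∪ (A ∪ T)) but 1 ∉ ((A ∖ T) ∩ (T ∪ A)) ∩ ((D ∖ T) ∩ (A ∪ T)).

Only the reverse inclusion holds.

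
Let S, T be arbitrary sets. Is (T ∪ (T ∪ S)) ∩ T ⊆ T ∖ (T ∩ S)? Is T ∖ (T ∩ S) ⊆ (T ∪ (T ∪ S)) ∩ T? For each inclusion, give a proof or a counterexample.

Only the reverse inclusion holds.

Forward inclusion. This inclusion fails. Take S = {1}, T = {1}; then 1 ∈ (T ∪ (T ∪ S)) ∩ T but 1 ∉ T ∖ (T ∩ S).

Reverse inclusion. Let x ∈ T ∖ (T ∩ S). Then x ∈ T and x ∉ S, from which x ∈ (T ∪ (T ∪ S)) ∩ T.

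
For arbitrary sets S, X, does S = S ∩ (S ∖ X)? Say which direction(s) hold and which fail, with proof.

(⟸) Let x ∈ S ∩ (S ∖ X). Then x ∈ S and x ∉ X, from which x ∈ S.

(⟹) This inclusion fails. Take S = {1}, X = {1}; then 1 ∈ S but 1 ∉ S ∩ (S ∖ X).

The sets are not equal: only the reverse inclusion holds.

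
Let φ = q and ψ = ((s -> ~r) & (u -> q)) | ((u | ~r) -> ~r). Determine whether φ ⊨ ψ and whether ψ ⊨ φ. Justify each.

(→) This fails. Under r = T, q = T, s = T, u = T, the left side is true but the right side is false.

(←) This fails. Under r = F, q = F, s = F, u = F, the left side is false but the right side is true.

Neither direction holds.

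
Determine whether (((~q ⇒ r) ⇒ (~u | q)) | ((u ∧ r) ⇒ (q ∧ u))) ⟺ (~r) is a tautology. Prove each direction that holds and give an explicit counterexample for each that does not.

Only the converse holds.

[⇒] This fails. Under u = F, q = F, r = T, the left side is true but the right side is false.

[⇐] Assume the antecedent. If u is true, the antecedent forces (u = T, q = F, r = F) or (u = T, q = T, r = F), and the consequent holds there. If u is false, the consequent reduces to true regardless of the other variables. Either way the consequent holds.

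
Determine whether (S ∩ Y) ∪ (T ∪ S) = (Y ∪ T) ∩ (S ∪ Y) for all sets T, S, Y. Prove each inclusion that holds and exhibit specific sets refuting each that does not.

(⟹) This inclusion fails. Take T = {1}, S = ∅, Y = ∅; then 1 ∈ (S ∩ Y) ∪ (T ∪ S) but 1 ∉ (Y ∪ T) ∩ (S ∪ Y).

(⟸) This inclusion fails. Take T = ∅, S = ∅, Y = {1}; then 1 ∈ (Y ∪ T) ∩ (S ∪ Y) but 1 ∉ (S ∩ Y) ∪ (T ∪ S).

Both inclusions fail.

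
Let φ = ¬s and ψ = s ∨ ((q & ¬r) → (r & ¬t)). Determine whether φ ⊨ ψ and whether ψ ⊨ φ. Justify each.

(⇒) This fails. Under r = F, t = F, q = T, s = F, the left side is true but the right side is false.

(⇐) This fails. Under r = F, t = F, q = F, s = T, the left side is false but the right side is true.

Both directions fail.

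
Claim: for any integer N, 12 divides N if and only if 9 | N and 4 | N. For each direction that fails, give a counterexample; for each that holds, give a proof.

The forward direction fails; the converse holds.

(⟹) This fails: take N = 12. Certainly 12 ∣ 12, but 9 ∤ 12.

(⟸) Suppose 9 ∣ N and 4 ∣ N. Any common multiple of 9 and 4 is a multiple of their lcm; here gcd(9, 4) = 1, so lcm(9, 4) = 9·4 = 36, so 36 ∣ N. Since 12 ∣ 36, it follows that 12 ∣ N.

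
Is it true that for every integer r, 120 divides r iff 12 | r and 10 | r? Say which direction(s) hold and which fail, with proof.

Forward direction. If 120 ∣ r, write r = 120q. Since 120 = 10·12, r = 12·(10q), so 12 ∣ r; and since 120 = 12·10, r = 10·(12q), so 10 ∣ r.

Converse. This fails: take r = 60. Both 12 ∣ 60 and 10 ∣ 60, yet 60 is not a multiple of 120 (since 60 = 0·120 + 60), so 120 ∤ 60.

Only the forward implication holds.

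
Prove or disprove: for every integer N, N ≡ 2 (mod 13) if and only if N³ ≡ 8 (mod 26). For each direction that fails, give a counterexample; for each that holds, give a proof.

Neither implication holds.

(→) This fails: take N = 15. Then 15 ≡ 2 (mod 13), but 15³ = 3375 ≡ 21 (mod 26), not 8.

(←) This fails: take N = 6. Then 6³ = 216 ≡ 8 (mod 26), yet 6 ≡ 6 (mod 13), not 2.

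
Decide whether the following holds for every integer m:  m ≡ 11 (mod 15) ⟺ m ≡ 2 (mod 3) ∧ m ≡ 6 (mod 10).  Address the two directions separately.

Only the reverse direction holds.

Forward direction. This fails: m = 11 gives 11 ≡ 11 (mod 15) but 11 ≡ 1 (mod 10), so the conjunction on the right does not hold.

Converse. If m ≡ 2 (mod 3) and m ≡ 6 (mod 10), then by the Chinese remainder theorem m ≡ 26 (mod 30). Since 26 ≡ 11 (mod 15) and 15 ∣ 30, we get m ≡ 11 (mod 15).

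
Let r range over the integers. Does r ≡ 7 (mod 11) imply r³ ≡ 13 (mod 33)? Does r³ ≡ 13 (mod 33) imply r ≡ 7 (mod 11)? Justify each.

Converse. The residues r modulo 33 with r³ ≡ 13 (mod 33) are exactly {7}, and each is ≡ 7 (mod 11).

Forward direction. This fails: take r = 18. Then 18 ≡ 7 (mod 11), but 18³ = 5832 ≡ 24 (mod 33), not 13.

Not equivalent: only (⇐) holds.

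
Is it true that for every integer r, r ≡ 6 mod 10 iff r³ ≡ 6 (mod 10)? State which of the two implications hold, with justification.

(⟸) For the converse, argue contrapositively. If r ≢ 6 (mod 10), then r is congruent to one of 0, 1, 2, 3, 4, 5, 7, 8, 9 modulo 10, and these give r³ ≡ 0, 1, 8, 7, 4, 5, 3, 2, 9 respectively — never 6.

(⟹) Suppose r ≡ 6 mod 10. Write r = 10j + 6. Then (10j + 6)³ = 1000j³ + 1800j² + 1080j + 216 = 10(100j³ + 180j² + 108j + 21) + 6, so r³ ≡ 6 (mod 10).

Both implications hold.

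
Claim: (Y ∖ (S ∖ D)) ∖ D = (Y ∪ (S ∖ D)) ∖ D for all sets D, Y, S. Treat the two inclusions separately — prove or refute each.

Forward inclusion. Let x ∈ (Y ∖ (S ∖ D)) ∖ D. Then x ∈ Y and x ∉ D, S, from which x ∈ (Y ∪ (S ∖ D)) ∖ D.

Reverse inclusion. This inclusion fails. Take D = ∅, Y = ∅, S = {1}; then 1 ∈ (Y ∪ (S ∖ D)) ∖ D but 1 ∉ (Y ∖ (S ∖ D)) ∖ D.

(⊆) holds; (⊇) fails.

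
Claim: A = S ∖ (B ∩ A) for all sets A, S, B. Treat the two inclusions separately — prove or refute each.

(⊆) fails and (⊇) fails.

(⊆) This inclusion fails. Take A = {1}, S = ∅, B = ∅; then 1 ∈ A but 1 ∉ S ∖ (B ∩ A).

(⊇) This inclusion fails. Take A = ∅, S = {1}, B = ∅; then 1 ∈ S ∖ (B ∩ A) but 1 ∉ A.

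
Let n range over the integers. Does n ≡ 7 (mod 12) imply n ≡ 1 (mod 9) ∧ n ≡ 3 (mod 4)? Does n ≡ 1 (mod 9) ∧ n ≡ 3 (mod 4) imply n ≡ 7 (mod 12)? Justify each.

(⇒) This fails: n = 31 gives 31 ≡ 7 (mod 12) but 31 ≡ 4 (mod 9), so the conjunction on the right does not hold.

(⇐) Conversely, if n ≡ 1 (mod 9) and n ≡ 3 (mod 4), then by the Chinese remainder theorem n ≡ 19 (mod 36). Since 19 ≡ 7 (mod 12) and 12 ∣ 36, we get n ≡ 7 (mod 12).

Only the reverse direction holds.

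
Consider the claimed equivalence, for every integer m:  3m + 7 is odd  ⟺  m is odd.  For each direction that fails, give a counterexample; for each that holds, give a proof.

Forward direction. This fails: m = 4 gives 3m + 7 = 19, which is odd, but 4 is even, not odd.

Converse. This also fails: m = 1 is odd, but 3m + 7 = 10 is even, not odd.

Neither implication holds.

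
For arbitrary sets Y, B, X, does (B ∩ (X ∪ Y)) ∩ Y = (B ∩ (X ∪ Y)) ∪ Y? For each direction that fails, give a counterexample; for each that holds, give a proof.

(⊆) holds; (⊇) fails.

(⊆) Let x ∈ (B ∩ (X ∪ Y)) ∩ Y. Then either x ∈ Y ∩ B and x ∉ X; or x ∈ Y ∩ B ∩ X. In each case x ∈ (B ∩ (X ∪ Y)) ∪ Y, so (B ∩ (X ∪ Y)) ∩ Y ⊆ (B ∩ (X ∪ Y)) ∪ Y.

(⊇) This inclusion fails. Take Y = {1}, B = ∅, X = ∅; then 1 ∈ (B ∩ (X ∪ Y)) ∪ Y but 1 ∉ (B ∩ (X ∪ Y)) ∩ Y.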